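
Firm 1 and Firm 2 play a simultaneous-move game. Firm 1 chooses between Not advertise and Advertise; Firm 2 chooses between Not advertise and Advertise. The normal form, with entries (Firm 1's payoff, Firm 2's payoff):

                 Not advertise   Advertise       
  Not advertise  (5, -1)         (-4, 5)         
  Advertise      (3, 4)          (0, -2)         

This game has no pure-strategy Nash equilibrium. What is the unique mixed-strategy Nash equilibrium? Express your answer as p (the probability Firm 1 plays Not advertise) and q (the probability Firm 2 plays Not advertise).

p = 1/2, q = 2/3

Firm 2's indifference between Not advertise and Advertise determines Firm 1's mixing probability p:
  Firm 2's payoff to Not advertise: p·(-1) + (1−p)·4 = -5p + 4
  Firm 2's payoff to Advertise: p·5 + (1−p)·(-2) = 7p - 2
  -5p + 4 = 7p - 2  ⇒  -12p = -6  ⇒  p = 1/2.
Firm 1's indifference between Not advertise and Advertise determines Firm 2's mixing probability q:
  Firm 1's payoff from Not advertise: q·5 + (1−q)·(-4) = 9q - 4
  Firm 1's payoff from Advertise: q·3 + (1−q)·0 = 3q
  9q - 4 = 3q  ⇒  6q = 4  ⇒  q = 2/3.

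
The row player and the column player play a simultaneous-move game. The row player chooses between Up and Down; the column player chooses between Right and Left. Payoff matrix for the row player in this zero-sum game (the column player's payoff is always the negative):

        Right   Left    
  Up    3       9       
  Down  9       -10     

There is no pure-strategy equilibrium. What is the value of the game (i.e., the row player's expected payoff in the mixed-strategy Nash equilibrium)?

v = 111/25

The row player's indifference between Up and Down determines the column player's mixing probability q:
  the row player's payoff to Up: q·3 + (1−q)·9 = -6q + 9
  the row player's payoff to Down: q·9 + (1−q)·(-10) = 19q - 10
  -6q + 9 = 19q - 10  ⇒  -25q = -19  ⇒  q = 19/25.
The value is the row player's expected payoff against this mix (using Up): (19/25)·3 + (6/25)·9 = 111/25.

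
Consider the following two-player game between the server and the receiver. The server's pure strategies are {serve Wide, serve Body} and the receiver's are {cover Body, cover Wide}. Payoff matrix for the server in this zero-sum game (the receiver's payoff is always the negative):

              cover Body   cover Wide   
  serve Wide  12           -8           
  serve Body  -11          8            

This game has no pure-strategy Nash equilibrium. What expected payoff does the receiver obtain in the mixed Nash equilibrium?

-8/39

The receiver's indifference between cover Body and cover Wide determines the server's mixing probability p:
  the receiver's expected payoff from cover Body: p·(-12) + (1−p)·11 = -23p + 11
  the receiver's expected payoff from cover Wide: p·8 + (1−p)·(-8) = 16p - 8
  -23p + 11 = 16p - 8  ⇒  -39p = -19  ⇒  p = 19/39.
At equilibrium the receiver is indifferent across columns, so the receiver's payoff equals the payoff from cover Body: (19/39)·(-12) + (20/39)·11 = -8/39.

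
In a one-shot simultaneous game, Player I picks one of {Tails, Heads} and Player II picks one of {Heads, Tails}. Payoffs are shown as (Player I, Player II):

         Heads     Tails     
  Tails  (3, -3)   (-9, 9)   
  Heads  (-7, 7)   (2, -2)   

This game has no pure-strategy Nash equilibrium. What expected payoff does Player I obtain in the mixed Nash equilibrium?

-19/7

For Player I to be willing to mix, Player I must be indifferent between Tails and Heads, which pins down Player II's mix.
  Player I's payoff to Tails: q·3 + (1−q)·(-9) = 12q - 9
  Player I's payoff to Heads: q·(-7) + (1−q)·2 = -9q + 2
  12q - 9 = -9q + 2  ⇒  21q = 11  ⇒  q = 11/21.
At equilibrium Player I is indifferent across rows, so Player I's payoff equals the payoff from Tails: (11/21)·3 + (10/21)·(-9) = -19/7.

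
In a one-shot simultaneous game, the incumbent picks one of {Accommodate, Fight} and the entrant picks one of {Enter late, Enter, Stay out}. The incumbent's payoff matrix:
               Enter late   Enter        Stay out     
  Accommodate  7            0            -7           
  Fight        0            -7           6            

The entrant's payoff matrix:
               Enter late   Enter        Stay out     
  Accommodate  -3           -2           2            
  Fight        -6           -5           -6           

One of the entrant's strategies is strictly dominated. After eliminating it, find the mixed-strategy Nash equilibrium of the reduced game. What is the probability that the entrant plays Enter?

The entrant's strategy Enter late is strictly dominated by Enter: -2 > -3 and -5 > -6. Eliminate Enter late.
In a mixed equilibrium the incumbent is indifferent between Accommodate and Fight; this condition fixes q.
  the incumbent's payoff from Accommodate: q·0 + (1−q)·(-7) = 7q - 7
  the incumbent's payoff from Fight: q·(-7) + (1−q)·6 = -13q + 6
  7q - 7 = -13q + 6  ⇒  20q = 13  ⇒  q = 13/20.

q = 13/20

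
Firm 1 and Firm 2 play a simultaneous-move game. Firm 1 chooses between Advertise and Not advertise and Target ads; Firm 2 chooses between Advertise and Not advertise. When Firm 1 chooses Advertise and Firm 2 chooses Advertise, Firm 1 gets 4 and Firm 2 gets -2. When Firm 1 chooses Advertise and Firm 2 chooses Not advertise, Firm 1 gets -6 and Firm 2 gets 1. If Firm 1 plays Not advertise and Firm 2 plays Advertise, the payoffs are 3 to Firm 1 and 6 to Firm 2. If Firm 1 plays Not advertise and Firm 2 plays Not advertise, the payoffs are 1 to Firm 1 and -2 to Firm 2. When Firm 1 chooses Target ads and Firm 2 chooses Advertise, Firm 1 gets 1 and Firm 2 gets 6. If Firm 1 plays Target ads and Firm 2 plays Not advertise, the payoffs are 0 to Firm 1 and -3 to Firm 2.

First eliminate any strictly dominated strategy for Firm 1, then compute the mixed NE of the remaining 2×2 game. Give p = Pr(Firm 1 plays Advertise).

p = 8/11

Firm 1's strategy Target ads is strictly dominated by Not advertise: 3 > 1 and 1 > 0. Eliminate Target ads.
Firm 1's mix must leave Firm 2 indifferent between Advertise and Not advertise.
  Firm 2's expected payoff from Advertise: p·(-2) + (1−p)·6 = -8p + 6
  Firm 2's expected payoff from Not advertise: p·1 + (1−p)·(-2) = 3p - 2
  -8p + 6 = 3p - 2  ⇒  -11p = -8  ⇒  p = 8/11.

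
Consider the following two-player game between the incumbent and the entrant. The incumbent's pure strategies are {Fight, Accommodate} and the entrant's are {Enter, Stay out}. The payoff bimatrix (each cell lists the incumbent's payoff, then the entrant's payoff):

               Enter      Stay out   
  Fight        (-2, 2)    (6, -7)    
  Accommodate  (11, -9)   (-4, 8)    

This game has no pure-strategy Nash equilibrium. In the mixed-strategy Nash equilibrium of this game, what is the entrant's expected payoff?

-47/26

The incumbent's mix must leave the entrant indifferent between Enter and Stay out.
  the entrant's payoff to Enter: p·2 + (1−p)·(-9) = 11p - 9
  the entrant's payoff to Stay out: p·(-7) + (1−p)·8 = -15p + 8
  11p - 9 = -15p + 8  ⇒  26p = 17  ⇒  p = 17/26.
At equilibrium the entrant is indifferent across columns, so the entrant's payoff equals the payoff from Enter: (17/26)·2 + (9/26)·(-9) = -47/26.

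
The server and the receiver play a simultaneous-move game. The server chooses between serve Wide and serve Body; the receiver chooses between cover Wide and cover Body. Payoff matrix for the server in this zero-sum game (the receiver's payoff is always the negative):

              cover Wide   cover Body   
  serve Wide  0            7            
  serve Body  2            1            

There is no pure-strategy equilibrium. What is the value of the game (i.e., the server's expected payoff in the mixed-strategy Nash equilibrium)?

v = 7/4

The server's indifference between serve Wide and serve Body determines the receiver's mixing probability q:
  the server's expected payoff from serve Wide: q·0 + (1−q)·7 = -7q + 7
  the server's expected payoff from serve Body: q·2 + (1−q)·1 = q + 1
  -7q + 7 = q + 1  ⇒  -8q = -6  ⇒  q = 3/4.
The value is the server's expected payoff against this mix (using serve Wide): (3/4)·0 + (1/4)·7 = 7/4.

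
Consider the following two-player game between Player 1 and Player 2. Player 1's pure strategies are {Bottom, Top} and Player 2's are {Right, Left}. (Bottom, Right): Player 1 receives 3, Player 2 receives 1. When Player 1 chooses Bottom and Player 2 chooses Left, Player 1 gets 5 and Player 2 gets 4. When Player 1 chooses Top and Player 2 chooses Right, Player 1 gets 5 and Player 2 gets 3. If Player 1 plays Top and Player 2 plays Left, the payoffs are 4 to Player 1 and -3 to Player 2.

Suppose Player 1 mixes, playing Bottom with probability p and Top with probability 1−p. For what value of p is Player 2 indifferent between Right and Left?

Player 1's mix must leave Player 2 indifferent between Right and Left.
  Player 2's payoff from Right: p·1 + (1−p)·3 = -2p + 3
  Player 2's payoff from Left: p·4 + (1−p)·(-3) = 7p - 3
  -2p + 3 = 7p - 3  ⇒  -9p = -6  ⇒  p = 2/3.

p = 2/3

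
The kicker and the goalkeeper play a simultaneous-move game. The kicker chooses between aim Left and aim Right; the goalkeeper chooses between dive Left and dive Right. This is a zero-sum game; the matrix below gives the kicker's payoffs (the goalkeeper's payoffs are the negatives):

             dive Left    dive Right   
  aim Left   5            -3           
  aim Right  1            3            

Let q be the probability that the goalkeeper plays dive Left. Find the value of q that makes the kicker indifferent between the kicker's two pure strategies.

q = 3/5

In a mixed equilibrium the kicker is indifferent between aim Left and aim Right; this condition fixes q.
  the kicker's payoff from aim Left: q·5 + (1−q)·(-3) = 8q - 3
  the kicker's payoff from aim Right: q·1 + (1−q)·3 = -2q + 3
  8q - 3 = -2q + 3  ⇒  10q = 6  ⇒  q = 3/5.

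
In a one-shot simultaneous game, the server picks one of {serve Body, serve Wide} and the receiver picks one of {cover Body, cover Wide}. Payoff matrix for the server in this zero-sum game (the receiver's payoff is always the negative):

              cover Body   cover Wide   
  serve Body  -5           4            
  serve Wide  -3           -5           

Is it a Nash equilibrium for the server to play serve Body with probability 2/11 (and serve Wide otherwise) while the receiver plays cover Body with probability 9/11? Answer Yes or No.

Check the receiver's indifference given the server's mix p = 2/11:
  payoff from cover Body = 37/11; payoff from cover Wide = 37/11 — equal.
Check the server's indifference given the receiver's mix q = 9/11:
  payoff from serve Body = -37/11; payoff from serve Wide = -37/11 — equal.
Both players are indifferent, so neither can profitably deviate.

Yes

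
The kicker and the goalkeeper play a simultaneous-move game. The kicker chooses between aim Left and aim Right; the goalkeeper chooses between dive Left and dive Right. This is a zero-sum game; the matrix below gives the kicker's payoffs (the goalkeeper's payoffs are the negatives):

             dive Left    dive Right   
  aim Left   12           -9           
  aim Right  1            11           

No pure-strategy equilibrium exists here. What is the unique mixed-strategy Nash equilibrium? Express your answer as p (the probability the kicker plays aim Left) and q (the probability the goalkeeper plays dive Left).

In a mixed equilibrium the goalkeeper is indifferent between dive Left and dive Right; this condition fixes p.
  the goalkeeper's expected payoff from dive Left: p·(-12) + (1−p)·(-1) = -11p - 1
  the goalkeeper's expected payoff from dive Right: p·9 + (1−p)·(-11) = 20p - 11
  -11p - 1 = 20p - 11  ⇒  -31p = -10  ⇒  p = 10/31.
For the kicker to be willing to mix, the kicker must be indifferent between aim Left and aim Right, which pins down the goalkeeper's mix.
  the kicker's payoff to aim Left: q·12 + (1−q)·(-9) = 21q - 9
  the kicker's payoff to aim Right: q·1 + (1−q)·11 = -10q + 11
  21q - 9 = -10q + 11  ⇒  31q = 20  ⇒  q = 20/31.

p = 10/31, q = 20/31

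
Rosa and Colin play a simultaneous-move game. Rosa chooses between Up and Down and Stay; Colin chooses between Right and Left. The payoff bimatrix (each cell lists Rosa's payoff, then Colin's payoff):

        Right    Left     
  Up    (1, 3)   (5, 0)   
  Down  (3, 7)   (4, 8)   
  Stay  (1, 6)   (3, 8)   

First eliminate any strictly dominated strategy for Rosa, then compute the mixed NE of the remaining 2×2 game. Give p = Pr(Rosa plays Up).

p = 1/4

Rosa's strategy Stay is strictly dominated by Down: 3 > 1 and 4 > 3. Eliminate Stay.
In a mixed equilibrium Colin is indifferent between Right and Left; this condition fixes p.
  Colin's expected payoff from Right: p·3 + (1−p)·7 = -4p + 7
  Colin's expected payoff from Left: p·0 + (1−p)·8 = -8p + 8
  -4p + 7 = -8p + 8  ⇒  4p = 1  ⇒  p = 1/4.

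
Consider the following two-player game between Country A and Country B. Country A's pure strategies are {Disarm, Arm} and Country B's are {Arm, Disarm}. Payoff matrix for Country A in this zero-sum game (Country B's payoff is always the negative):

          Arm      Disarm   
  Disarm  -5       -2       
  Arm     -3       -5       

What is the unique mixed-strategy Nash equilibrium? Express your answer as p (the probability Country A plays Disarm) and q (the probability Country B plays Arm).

p = 2/5, q = 3/5

Set Country B's expected payoff from Arm equal to that from Disarm:
  Country B's expected payoff from Arm: p·5 + (1−p)·3 = 2p + 3
  Country B's expected payoff from Disarm: p·2 + (1−p)·5 = -3p + 5
  2p + 3 = -3p + 5  ⇒  5p = 2  ⇒  p = 2/5.
In a mixed equilibrium Country A is indifferent between Disarm and Arm; this condition fixes q.
  Country A's expected payoff from Disarm: q·(-5) + (1−q)·(-2) = -3q - 2
  Country A's expected payoff from Arm: q·(-3) + (1−q)·(-5) = 2q - 5
  -3q - 2 = 2q - 5  ⇒  -5q = -3  ⇒  q = 3/5.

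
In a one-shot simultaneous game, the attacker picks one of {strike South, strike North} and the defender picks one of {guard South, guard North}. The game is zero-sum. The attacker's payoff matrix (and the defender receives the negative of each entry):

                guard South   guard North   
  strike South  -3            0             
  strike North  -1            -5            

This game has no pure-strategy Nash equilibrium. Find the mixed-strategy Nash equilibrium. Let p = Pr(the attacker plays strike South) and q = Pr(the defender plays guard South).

In a mixed equilibrium the defender is indifferent between guard South and guard North; this condition fixes p.
  the defender's expected payoff from guard South: p·3 + (1−p)·1 = 2p + 1
  the defender's expected payoff from guard North: p·0 + (1−p)·5 = -5p + 5
  2p + 1 = -5p + 5  ⇒  7p = 4  ⇒  p = 4/7.
The attacker's indifference between strike South and strike North determines the defender's mixing probability q:
  the attacker's payoff from strike South: q·(-3) + (1−q)·0 = -3q
  the attacker's payoff from strike North: q·(-1) + (1−q)·(-5) = 4q - 5
  -3q = 4q - 5  ⇒  -7q = -5  ⇒  q = 5/7.

p = 4/7, q = 5/7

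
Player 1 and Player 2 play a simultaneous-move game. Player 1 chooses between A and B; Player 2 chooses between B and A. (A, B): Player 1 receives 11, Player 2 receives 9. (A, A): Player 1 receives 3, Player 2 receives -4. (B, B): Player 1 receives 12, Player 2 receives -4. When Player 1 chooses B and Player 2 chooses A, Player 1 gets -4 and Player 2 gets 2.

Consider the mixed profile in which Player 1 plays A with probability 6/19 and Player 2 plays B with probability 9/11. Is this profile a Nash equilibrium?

Given Player 2's mix q = 9/11, Player 1's payoff from A is 105/11 but from B is 100/11. Player 1 strictly prefers A, so Player 1 would not mix.
So the proposed profile is not a Nash equilibrium.

No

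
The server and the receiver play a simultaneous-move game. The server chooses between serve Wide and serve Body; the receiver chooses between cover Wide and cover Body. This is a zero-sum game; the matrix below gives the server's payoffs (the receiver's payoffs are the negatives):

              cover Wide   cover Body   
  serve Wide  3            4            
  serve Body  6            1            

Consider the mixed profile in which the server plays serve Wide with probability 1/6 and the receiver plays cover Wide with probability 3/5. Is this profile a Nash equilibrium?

No

Given the server's mix p = 1/6, the receiver's payoff from cover Wide is -11/2 but from cover Body is -3/2. The receiver strictly prefers cover Body, so the receiver would not mix.
So the proposed profile is not a Nash equilibrium.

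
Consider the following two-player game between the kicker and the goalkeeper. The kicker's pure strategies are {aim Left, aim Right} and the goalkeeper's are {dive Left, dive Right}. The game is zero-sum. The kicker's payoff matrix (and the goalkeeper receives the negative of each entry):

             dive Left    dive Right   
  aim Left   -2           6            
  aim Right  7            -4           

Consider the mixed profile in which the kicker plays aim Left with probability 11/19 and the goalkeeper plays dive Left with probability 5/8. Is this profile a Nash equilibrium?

No

Given the goalkeeper's mix q = 5/8, the kicker's payoff from aim Left is 1 but from aim Right is 23/8. The kicker strictly prefers aim Right, so the kicker would not mix.
So the proposed profile is not a Nash equilibrium.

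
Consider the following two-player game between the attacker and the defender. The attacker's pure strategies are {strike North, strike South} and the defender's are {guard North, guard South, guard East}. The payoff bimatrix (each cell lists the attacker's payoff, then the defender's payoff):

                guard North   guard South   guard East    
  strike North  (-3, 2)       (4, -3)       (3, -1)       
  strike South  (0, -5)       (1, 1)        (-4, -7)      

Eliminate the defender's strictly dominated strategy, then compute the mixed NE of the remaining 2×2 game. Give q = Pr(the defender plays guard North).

q = 1/2

The defender's strategy guard East is strictly dominated by guard North: 2 > -1 and -5 > -7. Eliminate guard East.
In a mixed equilibrium the attacker is indifferent between strike North and strike South; this condition fixes q.
  the attacker's payoff from strike North: q·(-3) + (1−q)·4 = -7q + 4
  the attacker's payoff from strike South: q·0 + (1−q)·1 = -q + 1
  -7q + 4 = -q + 1  ⇒  -6q = -3  ⇒  q = 1/2.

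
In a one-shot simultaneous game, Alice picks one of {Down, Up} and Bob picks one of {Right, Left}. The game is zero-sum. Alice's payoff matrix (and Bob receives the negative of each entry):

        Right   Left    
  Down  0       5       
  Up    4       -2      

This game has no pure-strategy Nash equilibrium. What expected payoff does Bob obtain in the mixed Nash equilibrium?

For Bob to be willing to mix, Bob must be indifferent between Right and Left, which pins down Alice's mix.
  Bob's expected payoff from Right: p·0 + (1−p)·(-4) = 4p - 4
  Bob's expected payoff from Left: p·(-5) + (1−p)·2 = -7p + 2
  4p - 4 = -7p + 2  ⇒  11p = 6  ⇒  p = 6/11.
At equilibrium Bob is indifferent across columns, so Bob's payoff equals the payoff from Right: (6/11)·0 + (5/11)·(-4) = -20/11.

-20/11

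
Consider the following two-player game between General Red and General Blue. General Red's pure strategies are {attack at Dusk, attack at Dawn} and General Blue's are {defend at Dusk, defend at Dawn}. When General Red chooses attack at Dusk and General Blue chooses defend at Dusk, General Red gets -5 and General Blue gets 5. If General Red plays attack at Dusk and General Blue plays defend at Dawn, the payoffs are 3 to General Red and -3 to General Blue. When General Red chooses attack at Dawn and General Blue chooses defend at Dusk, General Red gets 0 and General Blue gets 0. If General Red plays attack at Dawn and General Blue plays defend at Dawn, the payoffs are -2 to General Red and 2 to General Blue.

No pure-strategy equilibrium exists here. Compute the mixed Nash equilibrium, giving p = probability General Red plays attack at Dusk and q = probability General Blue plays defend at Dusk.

General Red's mix must leave General Blue indifferent between defend at Dusk and defend at Dawn.
  General Blue's expected payoff from defend at Dusk: p·5 + (1−p)·0 = 5p
  General Blue's expected payoff from defend at Dawn: p·(-3) + (1−p)·2 = -5p + 2
  5p = -5p + 2  ⇒  10p = 2  ⇒  p = 1/5.
General Red's indifference between attack at Dusk and attack at Dawn determines General Blue's mixing probability q:
  General Red's expected payoff from attack at Dusk: q·(-5) + (1−q)·3 = -8q + 3
  General Red's expected payoff from attack at Dawn: q·0 + (1−q)·(-2) = 2q - 2
  -8q + 3 = 2q - 2  ⇒  -10q = -5  ⇒  q = 1/2.

p = 1/5, q = 1/2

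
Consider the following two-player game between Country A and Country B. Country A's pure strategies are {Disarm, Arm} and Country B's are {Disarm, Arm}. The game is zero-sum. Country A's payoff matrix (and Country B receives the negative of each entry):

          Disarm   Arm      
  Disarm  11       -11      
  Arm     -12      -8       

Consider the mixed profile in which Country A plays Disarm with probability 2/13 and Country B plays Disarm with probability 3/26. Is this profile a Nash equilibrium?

Yes

Check Country B's indifference given Country A's mix p = 2/13:
  payoff from Disarm = 110/13; payoff from Arm = 110/13 — equal.
Check Country A's indifference given Country B's mix q = 3/26:
  payoff from Disarm = -110/13; payoff from Arm = -110/13 — equal.
Both players are indifferent, so neither can profitably deviate.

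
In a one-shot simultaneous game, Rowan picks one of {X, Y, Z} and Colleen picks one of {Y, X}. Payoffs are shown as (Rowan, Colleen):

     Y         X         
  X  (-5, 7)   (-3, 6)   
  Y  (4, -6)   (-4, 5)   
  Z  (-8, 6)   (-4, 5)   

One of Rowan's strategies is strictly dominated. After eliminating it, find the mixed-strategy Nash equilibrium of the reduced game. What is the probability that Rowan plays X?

p = 11/12

Rowan's strategy Z is strictly dominated by X: -5 > -8 and -3 > -4. Eliminate Z.
Colleen's indifference between Y and X determines Rowan's mixing probability p:
  Colleen's payoff to Y: p·7 + (1−p)·(-6) = 13p - 6
  Colleen's payoff to X: p·6 + (1−p)·5 = p + 5
  13p - 6 = p + 5  ⇒  12p = 11  ⇒  p = 11/12.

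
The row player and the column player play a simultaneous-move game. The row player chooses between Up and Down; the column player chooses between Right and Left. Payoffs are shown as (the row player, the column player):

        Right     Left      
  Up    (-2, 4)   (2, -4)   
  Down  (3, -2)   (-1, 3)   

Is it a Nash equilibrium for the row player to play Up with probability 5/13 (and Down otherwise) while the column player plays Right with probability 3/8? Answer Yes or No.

Yes

Check the column player's indifference given the row player's mix p = 5/13:
  payoff from Right = 4/13; payoff from Left = 4/13 — equal.
Check the row player's indifference given the column player's mix q = 3/8:
  payoff from Up = 1/2; payoff from Down = 1/2 — equal.
Both players are indifferent, so neither can profitably deviate.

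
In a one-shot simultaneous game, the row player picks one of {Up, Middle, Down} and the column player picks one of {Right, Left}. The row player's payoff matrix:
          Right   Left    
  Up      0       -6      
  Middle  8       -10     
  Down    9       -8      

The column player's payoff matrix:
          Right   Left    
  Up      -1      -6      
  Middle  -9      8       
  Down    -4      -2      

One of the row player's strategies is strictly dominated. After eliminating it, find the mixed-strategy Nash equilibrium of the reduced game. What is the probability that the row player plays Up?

p = 2/7

The row player's strategy Middle is strictly dominated by Down: 9 > 8 and -8 > -10. Eliminate Middle.
Set the column player's expected payoff from Right equal to that from Left:
  the column player's payoff from Right: p·(-1) + (1−p)·(-4) = 3p - 4
  the column player's payoff from Left: p·(-6) + (1−p)·(-2) = -4p - 2
  3p - 4 = -4p - 2  ⇒  7p = 2  ⇒  p = 2/7.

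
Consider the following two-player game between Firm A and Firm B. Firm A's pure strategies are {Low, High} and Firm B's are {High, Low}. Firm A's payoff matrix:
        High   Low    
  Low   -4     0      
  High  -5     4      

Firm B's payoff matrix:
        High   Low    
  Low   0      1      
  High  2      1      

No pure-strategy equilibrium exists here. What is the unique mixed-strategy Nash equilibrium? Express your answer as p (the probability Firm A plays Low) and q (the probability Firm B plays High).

In a mixed equilibrium Firm B is indifferent between High and Low; this condition fixes p.
  Firm B's payoff to High: p·0 + (1−p)·2 = -2p + 2
  Firm B's payoff to Low: p·1 + (1−p)·1 = 1
  -2p + 2 = 1  ⇒  -2p = -1  ⇒  p = 1/2.
In a mixed equilibrium Firm A is indifferent between Low and High; this condition fixes q.
  Firm A's expected payoff from Low: q·(-4) + (1−q)·0 = -4q
  Firm A's expected payoff from High: q·(-5) + (1−q)·4 = -9q + 4
  -4q = -9q + 4  ⇒  5q = 4  ⇒  q = 4/5.

p = 1/2, q = 4/5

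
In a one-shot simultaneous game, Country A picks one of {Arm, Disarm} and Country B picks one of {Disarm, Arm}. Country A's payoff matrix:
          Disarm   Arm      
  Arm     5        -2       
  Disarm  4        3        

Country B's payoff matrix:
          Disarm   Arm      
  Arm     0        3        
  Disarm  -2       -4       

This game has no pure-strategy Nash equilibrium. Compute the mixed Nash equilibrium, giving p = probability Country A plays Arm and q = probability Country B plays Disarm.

Country A's mix must leave Country B indifferent between Disarm and Arm.
  Country B's payoff to Disarm: p·0 + (1−p)·(-2) = 2p - 2
  Country B's payoff to Arm: p·3 + (1−p)·(-4) = 7p - 4
  2p - 2 = 7p - 4  ⇒  -5p = -2  ⇒  p = 2/5.
Set Country A's expected payoff from Arm equal to that from Disarm:
  Country A's payoff from Arm: q·5 + (1−q)·(-2) = 7q - 2
  Country A's payoff from Disarm: q·4 + (1−q)·3 = q + 3
  7q - 2 = q + 3  ⇒  6q = 5  ⇒  q = 5/6.

p = 2/5, q = 5/6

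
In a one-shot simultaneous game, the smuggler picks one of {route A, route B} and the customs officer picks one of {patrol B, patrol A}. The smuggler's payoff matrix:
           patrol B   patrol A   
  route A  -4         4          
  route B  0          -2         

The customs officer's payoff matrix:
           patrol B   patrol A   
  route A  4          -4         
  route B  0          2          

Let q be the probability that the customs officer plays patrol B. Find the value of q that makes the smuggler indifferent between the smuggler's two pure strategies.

q = 3/5

Set the smuggler's expected payoff from route A equal to that from route B:
  the smuggler's payoff to route A: q·(-4) + (1−q)·4 = -8q + 4
  the smuggler's payoff to route B: q·0 + (1−q)·(-2) = 2q - 2
  -8q + 4 = 2q - 2  ⇒  -10q = -6  ⇒  q = 3/5.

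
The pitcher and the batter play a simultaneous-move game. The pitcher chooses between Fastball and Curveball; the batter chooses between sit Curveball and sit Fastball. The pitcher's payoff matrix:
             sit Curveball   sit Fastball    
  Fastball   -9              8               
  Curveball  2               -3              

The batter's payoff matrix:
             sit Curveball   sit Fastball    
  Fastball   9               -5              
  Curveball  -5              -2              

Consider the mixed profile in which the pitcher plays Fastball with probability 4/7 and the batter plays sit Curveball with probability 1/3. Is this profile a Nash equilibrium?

Given the pitcher's mix p = 4/7, the batter's payoff from sit Curveball is 3 but from sit Fastball is -26/7. The batter strictly prefers sit Curveball, so the batter would not mix.
So the proposed profile is not a Nash equilibrium.

No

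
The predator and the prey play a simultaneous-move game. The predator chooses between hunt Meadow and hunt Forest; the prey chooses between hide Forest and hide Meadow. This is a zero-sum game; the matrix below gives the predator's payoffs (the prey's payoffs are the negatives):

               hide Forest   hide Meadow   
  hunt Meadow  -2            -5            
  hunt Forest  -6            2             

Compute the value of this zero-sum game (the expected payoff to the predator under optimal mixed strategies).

Set the predator's expected payoff from hunt Meadow equal to that from hunt Forest:
  the predator's payoff to hunt Meadow: q·(-2) + (1−q)·(-5) = 3q - 5
  the predator's payoff to hunt Forest: q·(-6) + (1−q)·2 = -8q + 2
  3q - 5 = -8q + 2  ⇒  11q = 7  ⇒  q = 7/11.
The value is the predator's expected payoff against this mix (using hunt Meadow): (7/11)·(-2) + (4/11)·(-5) = -34/11.

v = -34/11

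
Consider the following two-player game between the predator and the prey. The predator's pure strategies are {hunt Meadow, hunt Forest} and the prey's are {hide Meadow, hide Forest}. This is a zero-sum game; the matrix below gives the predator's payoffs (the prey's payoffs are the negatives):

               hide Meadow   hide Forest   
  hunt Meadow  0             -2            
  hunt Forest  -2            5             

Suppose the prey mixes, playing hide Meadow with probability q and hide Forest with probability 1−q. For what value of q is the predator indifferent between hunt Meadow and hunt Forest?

q = 7/9

For the predator to be willing to mix, the predator must be indifferent between hunt Meadow and hunt Forest, which pins down the prey's mix.
  the predator's payoff to hunt Meadow: q·0 + (1−q)·(-2) = 2q - 2
  the predator's payoff to hunt Forest: q·(-2) + (1−q)·5 = -7q + 5
  2q - 2 = -7q + 5  ⇒  9q = 7  ⇒  q = 7/9.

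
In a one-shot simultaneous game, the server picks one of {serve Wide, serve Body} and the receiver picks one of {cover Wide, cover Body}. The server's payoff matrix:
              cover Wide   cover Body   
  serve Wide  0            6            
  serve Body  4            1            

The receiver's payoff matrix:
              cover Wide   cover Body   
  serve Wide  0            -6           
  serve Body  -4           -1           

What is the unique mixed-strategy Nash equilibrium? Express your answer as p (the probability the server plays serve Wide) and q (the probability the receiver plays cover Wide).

For the receiver to be willing to mix, the receiver must be indifferent between cover Wide and cover Body, which pins down the server's mix.
  the receiver's payoff to cover Wide: p·0 + (1−p)·(-4) = 4p - 4
  the receiver's payoff to cover Body: p·(-6) + (1−p)·(-1) = -5p - 1
  4p - 4 = -5p - 1  ⇒  9p = 3  ⇒  p = 1/3.
In a mixed equilibrium the server is indifferent between serve Wide and serve Body; this condition fixes q.
  the server's payoff to serve Wide: q·0 + (1−q)·6 = -6q + 6
  the server's payoff to serve Body: q·4 + (1−q)·1 = 3q + 1
  -6q + 6 = 3q + 1  ⇒  -9q = -5  ⇒  q = 5/9.

p = 1/3, q = 5/9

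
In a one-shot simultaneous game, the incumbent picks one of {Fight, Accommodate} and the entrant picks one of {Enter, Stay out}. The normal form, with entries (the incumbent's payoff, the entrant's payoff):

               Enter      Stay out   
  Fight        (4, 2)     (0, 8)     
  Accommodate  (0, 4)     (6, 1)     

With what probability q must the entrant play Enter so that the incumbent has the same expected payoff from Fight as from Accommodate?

The incumbent's indifference between Fight and Accommodate determines the entrant's mixing probability q:
  the incumbent's payoff from Fight: q·4 + (1−q)·0 = 4q
  the incumbent's payoff from Accommodate: q·0 + (1−q)·6 = -6q + 6
  4q = -6q + 6  ⇒  10q = 6  ⇒  q = 3/5.

q = 3/5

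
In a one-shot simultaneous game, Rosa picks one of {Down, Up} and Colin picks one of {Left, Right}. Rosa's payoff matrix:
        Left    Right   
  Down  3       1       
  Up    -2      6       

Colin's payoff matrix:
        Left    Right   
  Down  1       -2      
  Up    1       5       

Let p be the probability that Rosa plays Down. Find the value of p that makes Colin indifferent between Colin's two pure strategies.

p = 4/7

For Colin to be willing to mix, Colin must be indifferent between Left and Right, which pins down Rosa's mix.
  Colin's payoff to Left: p·1 + (1−p)·1 = 1
  Colin's payoff to Right: p·(-2) + (1−p)·5 = -7p + 5
  1 = -7p + 5  ⇒  7p = 4  ⇒  p = 4/7.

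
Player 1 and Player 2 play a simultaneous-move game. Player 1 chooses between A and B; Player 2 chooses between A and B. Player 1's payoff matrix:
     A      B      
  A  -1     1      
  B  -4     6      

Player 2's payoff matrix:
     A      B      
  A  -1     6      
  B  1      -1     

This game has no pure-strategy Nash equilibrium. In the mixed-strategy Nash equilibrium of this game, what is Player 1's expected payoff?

Player 2's mix must leave Player 1 indifferent between A and B.
  Player 1's payoff from A: q·(-1) + (1−q)·1 = -2q + 1
  Player 1's payoff from B: q·(-4) + (1−q)·6 = -10q + 6
  -2q + 1 = -10q + 6  ⇒  8q = 5  ⇒  q = 5/8.
At equilibrium Player 1 is indifferent across rows, so Player 1's payoff equals the payoff from A: (5/8)·(-1) + (3/8)·1 = -1/4.

-1/4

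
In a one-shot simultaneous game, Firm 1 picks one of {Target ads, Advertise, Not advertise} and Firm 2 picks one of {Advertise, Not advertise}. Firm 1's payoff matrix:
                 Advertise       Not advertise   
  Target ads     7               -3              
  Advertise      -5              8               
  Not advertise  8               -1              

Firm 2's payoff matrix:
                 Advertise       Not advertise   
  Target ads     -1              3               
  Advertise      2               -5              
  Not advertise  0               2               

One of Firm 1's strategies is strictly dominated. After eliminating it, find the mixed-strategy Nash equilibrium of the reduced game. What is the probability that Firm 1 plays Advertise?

p = 2/9

Firm 1's strategy Target ads is strictly dominated by Not advertise: 8 > 7 and -1 > -3. Eliminate Target ads.
Firm 2's indifference between Advertise and Not advertise determines Firm 1's mixing probability p:
  Firm 2's expected payoff from Advertise: p·2 + (1−p)·0 = 2p
  Firm 2's expected payoff from Not advertise: p·(-5) + (1−p)·2 = -7p + 2
  2p = -7p + 2  ⇒  9p = 2  ⇒  p = 2/9.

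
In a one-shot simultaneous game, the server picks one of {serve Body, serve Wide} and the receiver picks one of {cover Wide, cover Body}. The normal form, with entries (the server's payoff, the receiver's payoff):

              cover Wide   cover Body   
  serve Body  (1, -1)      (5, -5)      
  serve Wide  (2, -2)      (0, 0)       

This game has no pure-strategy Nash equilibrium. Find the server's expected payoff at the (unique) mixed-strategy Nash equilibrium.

5/3

The receiver's mix must leave the server indifferent between serve Body and serve Wide.
  the server's payoff from serve Body: q·1 + (1−q)·5 = -4q + 5
  the server's payoff from serve Wide: q·2 + (1−q)·0 = 2q
  -4q + 5 = 2q  ⇒  -6q = -5  ⇒  q = 5/6.
At equilibrium the server is indifferent across rows, so the server's payoff equals the payoff from serve Body: (5/6)·1 + (1/6)·5 = 5/3.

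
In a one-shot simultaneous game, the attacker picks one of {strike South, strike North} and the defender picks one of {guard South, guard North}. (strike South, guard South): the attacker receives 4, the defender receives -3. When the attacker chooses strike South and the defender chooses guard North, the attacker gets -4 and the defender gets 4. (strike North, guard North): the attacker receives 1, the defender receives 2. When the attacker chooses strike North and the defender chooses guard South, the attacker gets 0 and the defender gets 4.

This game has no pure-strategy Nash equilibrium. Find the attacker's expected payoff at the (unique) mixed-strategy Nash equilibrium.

4/9

In a mixed equilibrium the attacker is indifferent between strike South and strike North; this condition fixes q.
  the attacker's payoff from strike South: q·4 + (1−q)·(-4) = 8q - 4
  the attacker's payoff from strike North: q·0 + (1−q)·1 = -q + 1
  8q - 4 = -q + 1  ⇒  9q = 5  ⇒  q = 5/9.
At equilibrium the attacker is indifferent across rows, so the attacker's payoff equals the payoff from strike South: (5/9)·4 + (4/9)·(-4) = 4/9.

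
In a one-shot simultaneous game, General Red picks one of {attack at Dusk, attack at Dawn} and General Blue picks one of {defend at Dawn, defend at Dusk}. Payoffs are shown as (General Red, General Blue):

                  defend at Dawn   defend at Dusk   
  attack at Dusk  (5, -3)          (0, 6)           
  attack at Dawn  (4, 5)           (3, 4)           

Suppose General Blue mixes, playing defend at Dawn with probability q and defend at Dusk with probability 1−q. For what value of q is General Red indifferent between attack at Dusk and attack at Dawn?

In a mixed equilibrium General Red is indifferent between attack at Dusk and attack at Dawn; this condition fixes q.
  General Red's expected payoff from attack at Dusk: q·5 + (1−q)·0 = 5q
  General Red's expected payoff from attack at Dawn: q·4 + (1−q)·3 = q + 3
  5q = q + 3  ⇒  4q = 3  ⇒  q = 3/4.

q = 3/4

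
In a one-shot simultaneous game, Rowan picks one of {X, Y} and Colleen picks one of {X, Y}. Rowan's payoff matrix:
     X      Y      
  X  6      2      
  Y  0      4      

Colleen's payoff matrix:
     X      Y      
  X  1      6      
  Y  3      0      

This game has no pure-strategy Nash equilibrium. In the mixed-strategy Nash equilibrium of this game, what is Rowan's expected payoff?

3

Rowan's indifference between X and Y determines Colleen's mixing probability q:
  Rowan's payoff to X: q·6 + (1−q)·2 = 4q + 2
  Rowan's payoff to Y: q·0 + (1−q)·4 = -4q + 4
  4q + 2 = -4q + 4  ⇒  8q = 2  ⇒  q = 1/4.
At equilibrium Rowan is indifferent across rows, so Rowan's payoff equals the payoff from X: (1/4)·6 + (3/4)·2 = 3.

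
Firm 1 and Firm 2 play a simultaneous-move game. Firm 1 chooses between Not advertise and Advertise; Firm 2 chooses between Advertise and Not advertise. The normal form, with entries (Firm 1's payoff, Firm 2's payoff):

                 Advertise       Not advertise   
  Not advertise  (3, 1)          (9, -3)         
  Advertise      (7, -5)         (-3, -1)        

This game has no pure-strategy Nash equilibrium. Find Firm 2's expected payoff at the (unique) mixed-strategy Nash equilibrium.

In a mixed equilibrium Firm 2 is indifferent between Advertise and Not advertise; this condition fixes p.
  Firm 2's expected payoff from Advertise: p·1 + (1−p)·(-5) = 6p - 5
  Firm 2's expected payoff from Not advertise: p·(-3) + (1−p)·(-1) = -2p - 1
  6p - 5 = -2p - 1  ⇒  8p = 4  ⇒  p = 1/2.
At equilibrium Firm 2 is indifferent across columns, so Firm 2's payoff equals the payoff from Advertise: (1/2)·1 + (1/2)·(-5) = -2.

-2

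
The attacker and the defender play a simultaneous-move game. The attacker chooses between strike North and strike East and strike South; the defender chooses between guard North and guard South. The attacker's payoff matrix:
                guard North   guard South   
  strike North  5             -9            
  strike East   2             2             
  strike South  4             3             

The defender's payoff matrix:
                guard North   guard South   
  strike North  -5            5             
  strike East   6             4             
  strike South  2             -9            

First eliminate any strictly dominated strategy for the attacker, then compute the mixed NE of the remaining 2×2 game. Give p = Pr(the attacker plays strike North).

The attacker's strategy strike East is strictly dominated by strike South: 4 > 2 and 3 > 2. Eliminate strike East.
The defender's indifference between guard North and guard South determines the attacker's mixing probability p:
  the defender's payoff from guard North: p·(-5) + (1−p)·2 = -7p + 2
  the defender's payoff from guard South: p·5 + (1−p)·(-9) = 14p - 9
  -7p + 2 = 14p - 9  ⇒  -21p = -11  ⇒  p = 11/21.

p = 11/21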